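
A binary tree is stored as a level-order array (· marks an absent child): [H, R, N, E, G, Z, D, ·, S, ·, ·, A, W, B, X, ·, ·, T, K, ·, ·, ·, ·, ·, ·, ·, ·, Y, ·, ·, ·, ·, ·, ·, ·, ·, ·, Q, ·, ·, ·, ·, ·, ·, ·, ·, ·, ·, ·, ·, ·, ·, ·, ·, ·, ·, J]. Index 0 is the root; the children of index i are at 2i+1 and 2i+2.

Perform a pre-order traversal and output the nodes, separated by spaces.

Pre-order visits the node, then its left subtree, then its right subtree.
Visit H.
At H: go left to R.
  Visit R.
  At R: go left to E.
    Visit E.
    At E: no left child.
    At E: go right to S.
      Visit S.
      At S: go left to T.
        T is a leaf — visit T.
      At S: go right to K.
        Visit K.
        At K: go left to Q.
          Q is a leaf — visit Q.
        At K: no right child.
  At R: go right to G.
    G is a leaf — visit G.
At H: go right to N.
  Visit N.
  At N: go left to Z.
    Visit Z.
    At Z: go left to A.
      A is a leaf — visit A.
    At Z: go right to W.
      W is a leaf — visit W.
  At N: go right to D.
    Visit D.
    At D: go left to B.
      Visit B.
      At B: go left to Y.
        Visit Y.
        At Y: no left child.
        At Y: go right to J.
          J is a leaf — visit J.
      At B: no right child.
    At D: go right to X.
      X is a leaf — visit X.

H R E S T K Q G N Z A W D B Y J X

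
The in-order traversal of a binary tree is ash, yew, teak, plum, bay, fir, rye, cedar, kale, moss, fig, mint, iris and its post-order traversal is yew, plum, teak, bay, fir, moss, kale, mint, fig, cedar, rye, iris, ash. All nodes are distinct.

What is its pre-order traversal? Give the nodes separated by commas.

The last element of post-order is the root; it splits in-order into left and right subtrees.
Root ash: left subtree has 0 nodes { }, right has 12 {yew, teak, plum, bay, fir, rye, cedar, kale, moss, fig, mint, iris}.
  Root iris: left subtree has 11 nodes {yew, teak, plum, bay, fir, rye, cedar, kale, moss, fig, mint}, right has 0 { }.
    Root rye: left subtree has 5 nodes {yew, teak, plum, bay, fir}, right has 5 {cedar, kale, moss, fig, mint}.
      Root fir: left subtree has 4 nodes {yew, teak, plum, bay}, right has 0 { }.
        Root bay: left subtree has 3 nodes {yew, teak, plum}, right has 0 { }.
          Root teak: left subtree has 1 node {yew}, right has 1 {plum}.
      Root cedar: left subtree has 0 nodes { }, right has 4 {kale, moss, fig, mint}.
        Root fig: left subtree has 2 nodes {kale, moss}, right has 1 {mint}.
          Root kale: left subtree has 0 nodes { }, right has 1 {moss}.

ash, iris, rye, fir, bay, teak, yew, plum, cedar, fig, kale, moss, mint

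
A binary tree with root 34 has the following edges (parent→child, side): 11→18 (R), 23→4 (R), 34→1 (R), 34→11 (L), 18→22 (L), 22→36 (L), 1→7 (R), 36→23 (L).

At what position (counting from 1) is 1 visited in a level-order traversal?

3

Level-order visits nodes level by level from the root, left to right within each level.
Level 0: 34
Level 1: 11, 1
Level 2: 18, 7
Level 3: 22
Level 4: 36
Level 5: 23
Level 6: 4
Full level-order sequence: 34, 11, 1, 18, 7, 22, 36, 23, 4.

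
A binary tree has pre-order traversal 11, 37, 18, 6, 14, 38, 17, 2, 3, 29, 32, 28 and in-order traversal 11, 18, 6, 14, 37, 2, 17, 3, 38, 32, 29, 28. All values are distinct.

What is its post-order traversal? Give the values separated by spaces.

The first element of pre-order is the root; it splits in-order into left and right subtrees.
Root 11: left subtree has 0 nodes { }, right has 11 {18, 6, 14, 37, 2, 17, 3, 38, 32, 29, 28}.
  Root 37: left subtree has 3 nodes {18, 6, 14}, right has 7 {2, 17, 3, 38, 32, 29, 28}.
    Root 18: left subtree has 0 nodes { }, right has 2 {6, 14}.
      Root 6: left subtree has 0 nodes { }, right has 1 {14}.
    Root 38: left subtree has 3 nodes {2, 17, 3}, right has 3 {32, 29, 28}.
      Root 17: left subtree has 1 node {2}, right has 1 {3}.
      Root 29: left subtree has 1 node {32}, right has 1 {28}.

14 6 18 2 3 17 32 28 29 38 37 11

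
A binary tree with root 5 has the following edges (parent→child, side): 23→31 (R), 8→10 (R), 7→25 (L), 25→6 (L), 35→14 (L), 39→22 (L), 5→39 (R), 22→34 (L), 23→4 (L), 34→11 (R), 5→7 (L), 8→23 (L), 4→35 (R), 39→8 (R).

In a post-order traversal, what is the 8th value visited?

Post-order visits the left subtree, then the right subtree, then the node.
At 5: go left to 7.
  At 7: go left to 25.
    At 25: go left to 6.
      6 is a leaf — visit 6.
    At 25: no right child.
    Visit 25.
  At 7: no right child.
  Visit 7.
At 5: go right to 39.
  At 39: go left to 22.
    At 22: go left to 34.
      At 34: no left child.
      At 34: go right to 11.
        11 is a leaf — visit 11.
      Visit 34.
    At 22: no right child.
    Visit 22.
  At 39: go right to 8.
    At 8: go left to 23.
      At 23: go left to 4.
        At 4: no left child.
        At 4: go right to 35.
          At 35: go left to 14.
            14 is a leaf — visit 14.
          At 35: no right child.
          Visit 35.
        Visit 4.
      At 23: go right to 31.
        31 is a leaf — visit 31.
      Visit 23.
    At 8: go right to 10.
      10 is a leaf — visit 10.
    Visit 8.
  Visit 39.
Visit 5.
Full post-order sequence: 6, 25, 7, 11, 34, 22, 14, 35, 4, 31, 23, 10, 8, 39, 5.

35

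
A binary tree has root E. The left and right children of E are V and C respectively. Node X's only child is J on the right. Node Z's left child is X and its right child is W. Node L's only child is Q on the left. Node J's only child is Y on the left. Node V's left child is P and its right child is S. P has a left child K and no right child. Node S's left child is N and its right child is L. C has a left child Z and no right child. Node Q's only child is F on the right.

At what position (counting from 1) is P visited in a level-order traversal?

4

Level-order visits nodes level by level from the root, left to right within each level.
Level 0: E
Level 1: V, C
Level 2: P, S, Z
Level 3: K, N, L, X, W
Level 4: Q, J
Level 5: F, Y
Full level-order sequence: E, V, C, P, S, Z, K, N, L, X, W, Q, J, F, Y.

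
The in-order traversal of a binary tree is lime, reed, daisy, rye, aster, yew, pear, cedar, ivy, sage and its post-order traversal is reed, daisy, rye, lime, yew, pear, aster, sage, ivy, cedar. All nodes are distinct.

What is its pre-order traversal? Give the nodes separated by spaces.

The last element of post-order is the root; it splits in-order into left and right subtrees.
Root cedar: left subtree has 7 nodes {lime, reed, daisy, rye, aster, yew, pear}, right has 2 {ivy, sage}.
  Root aster: left subtree has 4 nodes {lime, reed, daisy, rye}, right has 2 {yew, pear}.
    Root lime: left subtree has 0 nodes { }, right has 3 {reed, daisy, rye}.
      Root rye: left subtree has 2 nodes {reed, daisy}, right has 0 { }.
        Root daisy: left subtree has 1 node {reed}, right has 0 { }.
    Root pear: left subtree has 1 node {yew}, right has 0 { }.
  Root ivy: left subtree has 0 nodes { }, right has 1 {sage}.

cedar aster lime rye daisy reed pear yew ivy sage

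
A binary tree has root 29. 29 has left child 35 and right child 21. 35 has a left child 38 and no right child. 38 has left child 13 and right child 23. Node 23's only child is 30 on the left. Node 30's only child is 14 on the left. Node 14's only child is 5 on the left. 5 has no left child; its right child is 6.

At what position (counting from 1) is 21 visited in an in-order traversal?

10

In-order visits the left subtree, then the node, then the right subtree.
At 29: go left to 35.
  At 35: go left to 38.
    At 38: go left to 13.
      13 is a leaf — visit 13.
    Visit 38.
    At 38: go right to 23.
      At 23: go left to 30.
        At 30: go left to 14.
          At 14: go left to 5.
            At 5: no left child.
            Visit 5.
            At 5: go right to 6.
              6 is a leaf — visit 6.
          Visit 14.
          At 14: no right child.
        Visit 30.
        At 30: no right child.
      Visit 23.
      At 23: no right child.
  Visit 35.
  At 35: no right child.
Visit 29.
At 29: go right to 21.
  21 is a leaf — visit 21.
Full in-order sequence: 13, 38, 5, 6, 14, 30, 23, 35, 29, 21.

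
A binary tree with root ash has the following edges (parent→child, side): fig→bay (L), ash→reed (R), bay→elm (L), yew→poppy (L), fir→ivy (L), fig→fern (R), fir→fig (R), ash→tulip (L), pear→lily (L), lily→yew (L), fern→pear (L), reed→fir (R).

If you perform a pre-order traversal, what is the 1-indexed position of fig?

6

Pre-order visits the node, then its left subtree, then its right subtree.
Visit ash.
At ash: go left to tulip.
  tulip is a leaf — visit tulip.
At ash: go right to reed.
  Visit reed.
  At reed: no left child.
  At reed: go right to fir.
    Visit fir.
    At fir: go left to ivy.
      ivy is a leaf — visit ivy.
    At fir: go right to fig.
      Visit fig.
      At fig: go left to bay.
        Visit bay.
        At bay: go left to elm.
          elm is a leaf — visit elm.
        At bay: no right child.
      At fig: go right to fern.
        Visit fern.
        At fern: go left to pear.
          Visit pear.
          At pear: go left to lily.
            Visit lily.
            At lily: go left to yew.
              Visit yew.
              At yew: go left to poppy.
                poppy is a leaf — visit poppy.
              At yew: no right child.
            At lily: no right child.
          At pear: no right child.
        At fern: no right child.
Full pre-order sequence: ash, tulip, reed, fir, ivy, fig, bay, elm, fern, pear, lily, yew, poppy.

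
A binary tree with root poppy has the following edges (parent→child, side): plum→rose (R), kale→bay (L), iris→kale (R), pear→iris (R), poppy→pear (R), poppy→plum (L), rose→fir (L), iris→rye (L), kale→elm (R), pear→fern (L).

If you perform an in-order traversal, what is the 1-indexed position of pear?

In-order visits the left subtree, then the node, then the right subtree.
At poppy: go left to plum.
  At plum: no left child.
  Visit plum.
  At plum: go right to rose.
    At rose: go left to fir.
      fir is a leaf — visit fir.
    Visit rose.
    At rose: no right child.
Visit poppy.
At poppy: go right to pear.
  At pear: go left to fern.
    fern is a leaf — visit fern.
  Visit pear.
  At pear: go right to iris.
    At iris: go left to rye.
      rye is a leaf — visit rye.
    Visit iris.
    At iris: go right to kale.
      At kale: go left to bay.
        bay is a leaf — visit bay.
      Visit kale.
      At kale: go right to elm.
        elm is a leaf — visit elm.
Full in-order sequence: plum, fir, rose, poppy, fern, pear, rye, iris, bay, kale, elm.

6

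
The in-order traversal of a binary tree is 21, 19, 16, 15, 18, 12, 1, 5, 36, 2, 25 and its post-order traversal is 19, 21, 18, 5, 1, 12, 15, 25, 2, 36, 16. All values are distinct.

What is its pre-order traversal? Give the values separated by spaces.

The last element of post-order is the root; it splits in-order into left and right subtrees.
Root 16: left subtree has 2 nodes {21, 19}, right has 8 {15, 18, 12, 1, 5, 36, 2, 25}.
  Root 21: left subtree has 0 nodes { }, right has 1 {19}.
  Root 36: left subtree has 5 nodes {15, 18, 12, 1, 5}, right has 2 {2, 25}.
    Root 15: left subtree has 0 nodes { }, right has 4 {18, 12, 1, 5}.
      Root 12: left subtree has 1 node {18}, right has 2 {1, 5}.
        Root 1: left subtree has 0 nodes { }, right has 1 {5}.
    Root 2: left subtree has 0 nodes { }, right has 1 {25}.

16 21 19 36 15 12 18 1 5 2 25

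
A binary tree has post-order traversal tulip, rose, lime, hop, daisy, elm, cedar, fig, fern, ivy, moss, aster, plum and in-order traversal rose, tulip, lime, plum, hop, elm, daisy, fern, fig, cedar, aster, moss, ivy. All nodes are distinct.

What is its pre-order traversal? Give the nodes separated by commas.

plum, lime, rose, tulip, aster, fern, elm, hop, daisy, fig, cedar, moss, ivy

The last element of post-order is the root; it splits in-order into left and right subtrees.
Root plum: left subtree has 3 nodes {rose, tulip, lime}, right has 9 {hop, elm, daisy, fern, fig, cedar, aster, moss, ivy}.
  Root lime: left subtree has 2 nodes {rose, tulip}, right has 0 { }.
    Root rose: left subtree has 0 nodes { }, right has 1 {tulip}.
  Root aster: left subtree has 6 nodes {hop, elm, daisy, fern, fig, cedar}, right has 2 {moss, ivy}.
    Root fern: left subtree has 3 nodes {hop, elm, daisy}, right has 2 {fig, cedar}.
      Root elm: left subtree has 1 node {hop}, right has 1 {daisy}.
      Root fig: left subtree has 0 nodes { }, right has 1 {cedar}.
    Root moss: left subtree has 0 nodes { }, right has 1 {ivy}.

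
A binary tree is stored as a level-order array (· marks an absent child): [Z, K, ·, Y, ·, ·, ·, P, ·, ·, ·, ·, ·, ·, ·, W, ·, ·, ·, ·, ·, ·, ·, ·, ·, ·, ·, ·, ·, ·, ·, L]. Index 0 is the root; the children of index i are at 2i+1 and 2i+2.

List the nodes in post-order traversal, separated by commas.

Post-order visits the left subtree, then the right subtree, then the node.
At Z: go left to K.
  At K: go left to Y.
    At Y: go left to P.
      At P: go left to W.
        At W: go left to L.
          L is a leaf — visit L.
        At W: no right child.
        Visit W.
      At P: no right child.
      Visit P.
    At Y: no right child.
    Visit Y.
  At K: no right child.
  Visit K.
At Z: no right child.
Visit Z.

L, W, P, Y, K, Z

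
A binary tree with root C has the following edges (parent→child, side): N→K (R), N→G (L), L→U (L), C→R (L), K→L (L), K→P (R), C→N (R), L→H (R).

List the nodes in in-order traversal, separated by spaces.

R C G N U L H K P

In-order visits the left subtree, then the node, then the right subtree.
At C: go left to R.
  R is a leaf — visit R.
Visit C.
At C: go right to N.
  At N: go left to G.
    G is a leaf — visit G.
  Visit N.
  At N: go right to K.
    At K: go left to L.
      At L: go left to U.
        U is a leaf — visit U.
      Visit L.
      At L: go right to H.
        H is a leaf — visit H.
    Visit K.
    At K: go right to P.
      P is a leaf — visit P.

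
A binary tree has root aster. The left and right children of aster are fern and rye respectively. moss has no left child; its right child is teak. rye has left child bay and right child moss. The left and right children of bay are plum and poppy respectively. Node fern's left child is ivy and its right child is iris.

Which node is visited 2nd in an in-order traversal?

In-order visits the left subtree, then the node, then the right subtree.
At aster: go left to fern.
  At fern: go left to ivy.
    ivy is a leaf — visit ivy.
  Visit fern.
  At fern: go right to iris.
    iris is a leaf — visit iris.
Visit aster.
At aster: go right to rye.
  At rye: go left to bay.
    At bay: go left to plum.
      plum is a leaf — visit plum.
    Visit bay.
    At bay: go right to poppy.
      poppy is a leaf — visit poppy.
  Visit rye.
  At rye: go right to moss.
    At moss: no left child.
    Visit moss.
    At moss: go right to teak.
      teak is a leaf — visit teak.
Full in-order sequence: ivy, fern, iris, aster, plum, bay, poppy, rye, moss, teak.

fern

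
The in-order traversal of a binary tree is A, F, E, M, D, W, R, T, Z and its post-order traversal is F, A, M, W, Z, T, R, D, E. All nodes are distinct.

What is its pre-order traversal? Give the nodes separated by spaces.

The last element of post-order is the root; it splits in-order into left and right subtrees.
Root E: left subtree has 2 nodes {A, F}, right has 6 {M, D, W, R, T, Z}.
  Root A: left subtree has 0 nodes { }, right has 1 {F}.
  Root D: left subtree has 1 node {M}, right has 4 {W, R, T, Z}.
    Root R: left subtree has 1 node {W}, right has 2 {T, Z}.
      Root T: left subtree has 0 nodes { }, right has 1 {Z}.

E A F D M R W T Z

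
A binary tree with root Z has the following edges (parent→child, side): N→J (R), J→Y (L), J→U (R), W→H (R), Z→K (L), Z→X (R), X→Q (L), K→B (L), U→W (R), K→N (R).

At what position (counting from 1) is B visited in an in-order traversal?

1

In-order visits the left subtree, then the node, then the right subtree.
At Z: go left to K.
  At K: go left to B.
    B is a leaf — visit B.
  Visit K.
  At K: go right to N.
    At N: no left child.
    Visit N.
    At N: go right to J.
      At J: go left to Y.
        Y is a leaf — visit Y.
      Visit J.
      At J: go right to U.
        At U: no left child.
        Visit U.
        At U: go right to W.
          At W: no left child.
          Visit W.
          At W: go right to H.
            H is a leaf — visit H.
Visit Z.
At Z: go right to X.
  At X: go left to Q.
    Q is a leaf — visit Q.
  Visit X.
  At X: no right child.
Full in-order sequence: B, K, N, Y, J, U, W, H, Z, Q, X.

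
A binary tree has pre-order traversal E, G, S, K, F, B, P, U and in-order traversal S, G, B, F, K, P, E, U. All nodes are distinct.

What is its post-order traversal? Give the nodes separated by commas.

S, B, F, P, K, G, U, E

The first element of pre-order is the root; it splits in-order into left and right subtrees.
Root E: left subtree has 6 nodes {S, G, B, F, K, P}, right has 1 {U}.
  Root G: left subtree has 1 node {S}, right has 4 {B, F, K, P}.
    Root K: left subtree has 2 nodes {B, F}, right has 1 {P}.
      Root F: left subtree has 1 node {B}, right has 0 { }.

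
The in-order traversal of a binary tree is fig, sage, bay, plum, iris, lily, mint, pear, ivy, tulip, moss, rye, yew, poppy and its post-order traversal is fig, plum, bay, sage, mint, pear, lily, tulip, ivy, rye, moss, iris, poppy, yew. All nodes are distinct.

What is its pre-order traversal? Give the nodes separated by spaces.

yew iris sage fig bay plum moss ivy lily pear mint tulip rye poppy

The last element of post-order is the root; it splits in-order into left and right subtrees.
Root yew: left subtree has 12 nodes {fig, sage, bay, plum, iris, lily, mint, pear, ivy, tulip, moss, rye}, right has 1 {poppy}.
  Root iris: left subtree has 4 nodes {fig, sage, bay, plum}, right has 7 {lily, mint, pear, ivy, tulip, moss, rye}.
    Root sage: left subtree has 1 node {fig}, right has 2 {bay, plum}.
      Root bay: left subtree has 0 nodes { }, right has 1 {plum}.
    Root moss: left subtree has 5 nodes {lily, mint, pear, ivy, tulip}, right has 1 {rye}.
      Root ivy: left subtree has 3 nodes {lily, mint, pear}, right has 1 {tulip}.
        Root lily: left subtree has 0 nodes { }, right has 2 {mint, pear}.
          Root pear: left subtree has 1 node {mint}, right has 0 { }.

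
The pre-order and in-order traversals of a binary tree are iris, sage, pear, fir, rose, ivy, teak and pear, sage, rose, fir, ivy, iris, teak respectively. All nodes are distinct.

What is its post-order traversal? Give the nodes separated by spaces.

pear rose ivy fir sage teak iris

The first element of pre-order is the root; it splits in-order into left and right subtrees.
Root iris: left subtree has 5 nodes {pear, sage, rose, fir, ivy}, right has 1 {teak}.
  Root sage: left subtree has 1 node {pear}, right has 3 {rose, fir, ivy}.
    Root fir: left subtree has 1 node {rose}, right has 1 {ivy}.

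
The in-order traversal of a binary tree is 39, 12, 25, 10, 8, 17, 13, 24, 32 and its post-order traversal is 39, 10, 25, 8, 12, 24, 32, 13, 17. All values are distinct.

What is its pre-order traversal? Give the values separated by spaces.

17 12 39 8 25 10 13 32 24

The last element of post-order is the root; it splits in-order into left and right subtrees.
Root 17: left subtree has 5 nodes {39, 12, 25, 10, 8}, right has 3 {13, 24, 32}.
  Root 12: left subtree has 1 node {39}, right has 3 {25, 10, 8}.
    Root 8: left subtree has 2 nodes {25, 10}, right has 0 { }.
      Root 25: left subtree has 0 nodes { }, right has 1 {10}.
  Root 13: left subtree has 0 nodes { }, right has 2 {24, 32}.
    Root 32: left subtree has 1 node {24}, right has 0 { }.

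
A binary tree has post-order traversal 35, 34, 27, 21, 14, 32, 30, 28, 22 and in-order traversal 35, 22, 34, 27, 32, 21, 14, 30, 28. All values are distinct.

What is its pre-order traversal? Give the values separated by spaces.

The last element of post-order is the root; it splits in-order into left and right subtrees.
Root 22: left subtree has 1 node {35}, right has 7 {34, 27, 32, 21, 14, 30, 28}.
  Root 28: left subtree has 6 nodes {34, 27, 32, 21, 14, 30}, right has 0 { }.
    Root 30: left subtree has 5 nodes {34, 27, 32, 21, 14}, right has 0 { }.
      Root 32: left subtree has 2 nodes {34, 27}, right has 2 {21, 14}.
        Root 27: left subtree has 1 node {34}, right has 0 { }.
        Root 14: left subtree has 1 node {21}, right has 0 { }.

22 35 28 30 32 27 34 14 21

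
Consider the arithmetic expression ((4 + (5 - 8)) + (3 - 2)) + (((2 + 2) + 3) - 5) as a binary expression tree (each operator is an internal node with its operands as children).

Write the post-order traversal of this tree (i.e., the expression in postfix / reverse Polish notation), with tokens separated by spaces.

4 5 8 - + 3 2 - + 2 2 + 3 + 5 - +

Post-order on an expression tree gives postfix notation: for each operator, emit left operand, right operand, then the operator.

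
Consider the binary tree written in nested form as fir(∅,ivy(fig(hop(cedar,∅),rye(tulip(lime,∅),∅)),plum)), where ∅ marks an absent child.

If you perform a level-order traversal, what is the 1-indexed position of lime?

Level-order visits nodes level by level from the root, left to right within each level.
Level 0: fir
Level 1: ivy
Level 2: fig, plum
Level 3: hop, rye
Level 4: cedar, tulip
Level 5: lime
Full level-order sequence: fir, ivy, fig, plum, hop, rye, cedar, tulip, lime.

9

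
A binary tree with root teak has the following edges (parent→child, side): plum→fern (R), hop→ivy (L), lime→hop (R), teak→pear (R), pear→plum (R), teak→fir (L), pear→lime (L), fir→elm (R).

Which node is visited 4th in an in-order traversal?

In-order visits the left subtree, then the node, then the right subtree.
At teak: go left to fir.
  At fir: no left child.
  Visit fir.
  At fir: go right to elm.
    elm is a leaf — visit elm.
Visit teak.
At teak: go right to pear.
  At pear: go left to lime.
    At lime: no left child.
    Visit lime.
    At lime: go right to hop.
      At hop: go left to ivy.
        ivy is a leaf — visit ivy.
      Visit hop.
      At hop: no right child.
  Visit pear.
  At pear: go right to plum.
    At plum: no left child.
    Visit plum.
    At plum: go right to fern.
      fern is a leaf — visit fern.
Full in-order sequence: fir, elm, teak, lime, ivy, hop, pear, plum, fern.

lime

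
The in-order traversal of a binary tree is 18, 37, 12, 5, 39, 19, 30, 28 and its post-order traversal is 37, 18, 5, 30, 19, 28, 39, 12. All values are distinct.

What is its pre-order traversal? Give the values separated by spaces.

12 18 37 39 5 28 19 30

The last element of post-order is the root; it splits in-order into left and right subtrees.
Root 12: left subtree has 2 nodes {18, 37}, right has 5 {5, 39, 19, 30, 28}.
  Root 18: left subtree has 0 nodes { }, right has 1 {37}.
  Root 39: left subtree has 1 node {5}, right has 3 {19, 30, 28}.
    Root 28: left subtree has 2 nodes {19, 30}, right has 0 { }.
      Root 19: left subtree has 0 nodes { }, right has 1 {30}.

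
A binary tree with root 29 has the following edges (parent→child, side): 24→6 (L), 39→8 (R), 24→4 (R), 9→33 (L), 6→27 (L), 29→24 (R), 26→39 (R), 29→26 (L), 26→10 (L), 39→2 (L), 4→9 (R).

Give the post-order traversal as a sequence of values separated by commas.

10, 2, 8, 39, 26, 27, 6, 33, 9, 4, 24, 29

Post-order visits the left subtree, then the right subtree, then the node.
At 29: go left to 26.
  At 26: go left to 10.
    10 is a leaf — visit 10.
  At 26: go right to 39.
    At 39: go left to 2.
      2 is a leaf — visit 2.
    At 39: go right to 8.
      8 is a leaf — visit 8.
    Visit 39.
  Visit 26.
At 29: go right to 24.
  At 24: go left to 6.
    At 6: go left to 27.
      27 is a leaf — visit 27.
    At 6: no right child.
    Visit 6.
  At 24: go right to 4.
    At 4: no left child.
    At 4: go right to 9.
      At 9: go left to 33.
        33 is a leaf — visit 33.
      At 9: no right child.
      Visit 9.
    Visit 4.
  Visit 24.
Visit 29.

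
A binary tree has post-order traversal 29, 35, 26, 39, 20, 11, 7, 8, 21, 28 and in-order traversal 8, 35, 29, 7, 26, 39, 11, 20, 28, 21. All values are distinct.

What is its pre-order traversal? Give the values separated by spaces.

28 8 7 35 29 11 39 26 20 21

The last element of post-order is the root; it splits in-order into left and right subtrees.
Root 28: left subtree has 8 nodes {8, 35, 29, 7, 26, 39, 11, 20}, right has 1 {21}.
  Root 8: left subtree has 0 nodes { }, right has 7 {35, 29, 7, 26, 39, 11, 20}.
    Root 7: left subtree has 2 nodes {35, 29}, right has 4 {26, 39, 11, 20}.
      Root 35: left subtree has 0 nodes { }, right has 1 {29}.
      Root 11: left subtree has 2 nodes {26, 39}, right has 1 {20}.
        Root 39: left subtree has 1 node {26}, right has 0 { }.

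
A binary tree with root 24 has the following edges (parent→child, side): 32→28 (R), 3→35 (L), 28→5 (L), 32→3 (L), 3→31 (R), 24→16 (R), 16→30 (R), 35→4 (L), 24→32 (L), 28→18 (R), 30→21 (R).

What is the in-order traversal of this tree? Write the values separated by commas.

In-order visits the left subtree, then the node, then the right subtree.
At 24: go left to 32.
  At 32: go left to 3.
    At 3: go left to 35.
      At 35: go left to 4.
        4 is a leaf — visit 4.
      Visit 35.
      At 35: no right child.
    Visit 3.
    At 3: go right to 31.
      31 is a leaf — visit 31.
  Visit 32.
  At 32: go right to 28.
    At 28: go left to 5.
      5 is a leaf — visit 5.
    Visit 28.
    At 28: go right to 18.
      18 is a leaf — visit 18.
Visit 24.
At 24: go right to 16.
  At 16: no left child.
  Visit 16.
  At 16: go right to 30.
    At 30: no left child.
    Visit 30.
    At 30: go right to 21.
      21 is a leaf — visit 21.

4, 35, 3, 31, 32, 5, 28, 18, 24, 16, 30, 21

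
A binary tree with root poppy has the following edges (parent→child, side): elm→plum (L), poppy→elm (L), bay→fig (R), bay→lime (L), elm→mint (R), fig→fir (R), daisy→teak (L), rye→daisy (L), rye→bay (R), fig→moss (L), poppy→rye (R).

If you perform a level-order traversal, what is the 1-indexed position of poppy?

1

Level-order visits nodes level by level from the root, left to right within each level.
Level 0: poppy
Level 1: elm, rye
Level 2: plum, mint, daisy, bay
Level 3: teak, lime, fig
Level 4: moss, fir
Full level-order sequence: poppy, elm, rye, plum, mint, daisy, bay, teak, lime, fig, moss, fir.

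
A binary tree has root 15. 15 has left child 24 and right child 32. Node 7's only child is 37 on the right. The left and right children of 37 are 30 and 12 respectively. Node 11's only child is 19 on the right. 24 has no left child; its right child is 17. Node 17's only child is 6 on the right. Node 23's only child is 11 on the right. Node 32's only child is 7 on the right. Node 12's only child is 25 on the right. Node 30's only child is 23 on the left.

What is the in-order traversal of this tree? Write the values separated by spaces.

In-order visits the left subtree, then the node, then the right subtree.
At 15: go left to 24.
  At 24: no left child.
  Visit 24.
  At 24: go right to 17.
    At 17: no left child.
    Visit 17.
    At 17: go right to 6.
      6 is a leaf — visit 6.
Visit 15.
At 15: go right to 32.
  At 32: no left child.
  Visit 32.
  At 32: go right to 7.
    At 7: no left child.
    Visit 7.
    At 7: go right to 37.
      At 37: go left to 30.
        At 30: go left to 23.
          At 23: no left child.
          Visit 23.
          At 23: go right to 11.
            At 11: no left child.
            Visit 11.
            At 11: go right to 19.
              19 is a leaf — visit 19.
        Visit 30.
        At 30: no right child.
      Visit 37.
      At 37: go right to 12.
        At 12: no left child.
        Visit 12.
        At 12: go right to 25.
          25 is a leaf — visit 25.

24 17 6 15 32 7 23 11 19 30 37 12 25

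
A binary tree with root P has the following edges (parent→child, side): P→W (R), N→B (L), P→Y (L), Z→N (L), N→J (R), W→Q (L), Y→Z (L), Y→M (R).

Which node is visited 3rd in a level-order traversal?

Level-order visits nodes level by level from the root, left to right within each level.
Level 0: P
Level 1: Y, W
Level 2: Z, M, Q
Level 3: N
Level 4: B, J
Full level-order sequence: P, Y, W, Z, M, Q, N, B, J.

W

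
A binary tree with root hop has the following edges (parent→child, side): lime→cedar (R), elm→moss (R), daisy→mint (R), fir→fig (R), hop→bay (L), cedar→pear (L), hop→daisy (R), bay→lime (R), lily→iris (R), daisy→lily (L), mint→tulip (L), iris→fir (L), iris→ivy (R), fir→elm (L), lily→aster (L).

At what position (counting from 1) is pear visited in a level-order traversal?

Level-order visits nodes level by level from the root, left to right within each level.
Level 0: hop
Level 1: bay, daisy
Level 2: lime, lily, mint
Level 3: cedar, aster, iris, tulip
Level 4: pear, fir, ivy
Level 5: elm, fig
Level 6: moss
Full level-order sequence: hop, bay, daisy, lime, lily, mint, cedar, aster, iris, tulip, pear, fir, ivy, elm, fig, moss.

11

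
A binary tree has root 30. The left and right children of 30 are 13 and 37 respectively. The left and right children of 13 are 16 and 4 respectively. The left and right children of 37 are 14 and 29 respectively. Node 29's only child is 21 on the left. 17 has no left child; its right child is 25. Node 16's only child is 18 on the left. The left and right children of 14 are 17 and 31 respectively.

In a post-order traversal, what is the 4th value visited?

13

Post-order visits the left subtree, then the right subtree, then the node.
At 30: go left to 13.
  At 13: go left to 16.
    At 16: go left to 18.
      18 is a leaf — visit 18.
    At 16: no right child.
    Visit 16.
  At 13: go right to 4.
    4 is a leaf — visit 4.
  Visit 13.
At 30: go right to 37.
  At 37: go left to 14.
    At 14: go left to 17.
      At 17: no left child.
      At 17: go right to 25.
        25 is a leaf — visit 25.
      Visit 17.
    At 14: go right to 31.
      31 is a leaf — visit 31.
    Visit 14.
  At 37: go right to 29.
    At 29: go left to 21.
      21 is a leaf — visit 21.
    At 29: no right child.
    Visit 29.
  Visit 37.
Visit 30.
Full post-order sequence: 18, 16, 4, 13, 25, 17, 31, 14, 21, 29, 37, 30.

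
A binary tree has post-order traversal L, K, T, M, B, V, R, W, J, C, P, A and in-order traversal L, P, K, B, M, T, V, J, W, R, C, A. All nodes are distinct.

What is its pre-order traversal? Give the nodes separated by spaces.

The last element of post-order is the root; it splits in-order into left and right subtrees.
Root A: left subtree has 11 nodes {L, P, K, B, M, T, V, J, W, R, C}, right has 0 { }.
  Root P: left subtree has 1 node {L}, right has 9 {K, B, M, T, V, J, W, R, C}.
    Root C: left subtree has 8 nodes {K, B, M, T, V, J, W, R}, right has 0 { }.
      Root J: left subtree has 5 nodes {K, B, M, T, V}, right has 2 {W, R}.
        Root V: left subtree has 4 nodes {K, B, M, T}, right has 0 { }.
          Root B: left subtree has 1 node {K}, right has 2 {M, T}.
            Root M: left subtree has 0 nodes { }, right has 1 {T}.
        Root W: left subtree has 0 nodes { }, right has 1 {R}.

A P L C J V B K M T W R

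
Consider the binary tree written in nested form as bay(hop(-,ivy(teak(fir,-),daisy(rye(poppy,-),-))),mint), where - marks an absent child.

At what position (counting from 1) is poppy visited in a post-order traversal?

Post-order visits the left subtree, then the right subtree, then the node.
At bay: go left to hop.
  At hop: no left child.
  At hop: go right to ivy.
    At ivy: go left to teak.
      At teak: go left to fir.
        fir is a leaf — visit fir.
      At teak: no right child.
      Visit teak.
    At ivy: go right to daisy.
      At daisy: go left to rye.
        At rye: go left to poppy.
          poppy is a leaf — visit poppy.
        At rye: no right child.
        Visit rye.
      At daisy: no right child.
      Visit daisy.
    Visit ivy.
  Visit hop.
At bay: go right to mint.
  mint is a leaf — visit mint.
Visit bay.
Full post-order sequence: fir, teak, poppy, rye, daisy, ivy, hop, mint, bay.

3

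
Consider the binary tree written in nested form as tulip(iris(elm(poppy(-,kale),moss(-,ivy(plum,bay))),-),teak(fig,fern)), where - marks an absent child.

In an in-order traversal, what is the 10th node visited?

fig

In-order visits the left subtree, then the node, then the right subtree.
At tulip: go left to iris.
  At iris: go left to elm.
    At elm: go left to poppy.
      At poppy: no left child.
      Visit poppy.
      At poppy: go right to kale.
        kale is a leaf — visit kale.
    Visit elm.
    At elm: go right to moss.
      At moss: no left child.
      Visit moss.
      At moss: go right to ivy.
        At ivy: go left to plum.
          plum is a leaf — visit plum.
        Visit ivy.
        At ivy: go right to bay.
          bay is a leaf — visit bay.
  Visit iris.
  At iris: no right child.
Visit tulip.
At tulip: go right to teak.
  At teak: go left to fig.
    fig is a leaf — visit fig.
  Visit teak.
  At teak: go right to fern.
    fern is a leaf — visit fern.
Full in-order sequence: poppy, kale, elm, moss, plum, ivy, bay, iris, tulip, fig, teak, fern.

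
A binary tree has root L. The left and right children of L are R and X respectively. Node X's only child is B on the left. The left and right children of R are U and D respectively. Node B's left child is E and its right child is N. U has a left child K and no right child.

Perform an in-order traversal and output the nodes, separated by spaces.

K U R D L E B N X

In-order visits the left subtree, then the node, then the right subtree.
At L: go left to R.
  At R: go left to U.
    At U: go left to K.
      K is a leaf — visit K.
    Visit U.
    At U: no right child.
  Visit R.
  At R: go right to D.
    D is a leaf — visit D.
Visit L.
At L: go right to X.
  At X: go left to B.
    At B: go left to E.
      E is a leaf — visit E.
    Visit B.
    At B: go right to N.
      N is a leaf — visit N.
  Visit X.
  At X: no right child.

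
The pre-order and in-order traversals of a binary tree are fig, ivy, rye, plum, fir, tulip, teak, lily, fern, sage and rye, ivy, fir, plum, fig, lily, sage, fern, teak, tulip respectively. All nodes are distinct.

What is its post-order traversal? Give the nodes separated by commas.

The first element of pre-order is the root; it splits in-order into left and right subtrees.
Root fig: left subtree has 4 nodes {rye, ivy, fir, plum}, right has 5 {lily, sage, fern, teak, tulip}.
  Root ivy: left subtree has 1 node {rye}, right has 2 {fir, plum}.
    Root plum: left subtree has 1 node {fir}, right has 0 { }.
  Root tulip: left subtree has 4 nodes {lily, sage, fern, teak}, right has 0 { }.
    Root teak: left subtree has 3 nodes {lily, sage, fern}, right has 0 { }.
      Root lily: left subtree has 0 nodes { }, right has 2 {sage, fern}.
        Root fern: left subtree has 1 node {sage}, right has 0 { }.

rye, fir, plum, ivy, sage, fern, lily, teak, tulip, fig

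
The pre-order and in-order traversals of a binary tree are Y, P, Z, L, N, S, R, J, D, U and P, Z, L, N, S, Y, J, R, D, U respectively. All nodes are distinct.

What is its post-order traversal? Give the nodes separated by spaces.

S N L Z P J U D R Y

The first element of pre-order is the root; it splits in-order into left and right subtrees.
Root Y: left subtree has 5 nodes {P, Z, L, N, S}, right has 4 {J, R, D, U}.
  Root P: left subtree has 0 nodes { }, right has 4 {Z, L, N, S}.
    Root Z: left subtree has 0 nodes { }, right has 3 {L, N, S}.
      Root L: left subtree has 0 nodes { }, right has 2 {N, S}.
        Root N: left subtree has 0 nodes { }, right has 1 {S}.
  Root R: left subtree has 1 node {J}, right has 2 {D, U}.
    Root D: left subtree has 0 nodes { }, right has 1 {U}.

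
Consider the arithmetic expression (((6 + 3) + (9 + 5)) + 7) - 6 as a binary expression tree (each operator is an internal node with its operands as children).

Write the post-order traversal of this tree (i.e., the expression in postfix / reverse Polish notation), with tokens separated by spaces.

Post-order on an expression tree gives postfix notation: for each operator, emit left operand, right operand, then the operator.

6 3 + 9 5 + + 7 + 6 -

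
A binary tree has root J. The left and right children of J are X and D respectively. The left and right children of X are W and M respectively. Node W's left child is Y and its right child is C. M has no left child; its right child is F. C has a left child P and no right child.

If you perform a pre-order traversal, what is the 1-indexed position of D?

9

Pre-order visits the node, then its left subtree, then its right subtree.
Visit J.
At J: go left to X.
  Visit X.
  At X: go left to W.
    Visit W.
    At W: go left to Y.
      Y is a leaf — visit Y.
    At W: go right to C.
      Visit C.
      At C: go left to P.
        P is a leaf — visit P.
      At C: no right child.
  At X: go right to M.
    Visit M.
    At M: no left child.
    At M: go right to F.
      F is a leaf — visit F.
At J: go right to D.
  D is a leaf — visit D.
Full pre-order sequence: J, X, W, Y, C, P, M, F, D.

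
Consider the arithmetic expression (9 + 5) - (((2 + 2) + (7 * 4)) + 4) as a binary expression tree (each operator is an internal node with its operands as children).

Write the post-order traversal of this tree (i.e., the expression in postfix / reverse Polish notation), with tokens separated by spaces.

Post-order on an expression tree gives postfix notation: for each operator, emit left operand, right operand, then the operator.

9 5 + 2 2 + 7 4 * + 4 + -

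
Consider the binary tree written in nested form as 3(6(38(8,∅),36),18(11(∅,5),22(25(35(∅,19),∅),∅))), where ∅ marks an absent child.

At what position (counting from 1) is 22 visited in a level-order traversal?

7

Level-order visits nodes level by level from the root, left to right within each level.
Level 0: 3
Level 1: 6, 18
Level 2: 38, 36, 11, 22
Level 3: 8, 5, 25
Level 4: 35
Level 5: 19
Full level-order sequence: 3, 6, 18, 38, 36, 11, 22, 8, 5, 25, 35, 19.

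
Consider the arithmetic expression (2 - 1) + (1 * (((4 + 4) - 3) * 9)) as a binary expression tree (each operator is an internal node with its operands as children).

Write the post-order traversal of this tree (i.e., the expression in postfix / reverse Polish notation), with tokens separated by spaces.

2 1 - 1 4 4 + 3 - 9 * * +

Post-order on an expression tree gives postfix notation: for each operator, emit left operand, right operand, then the operator.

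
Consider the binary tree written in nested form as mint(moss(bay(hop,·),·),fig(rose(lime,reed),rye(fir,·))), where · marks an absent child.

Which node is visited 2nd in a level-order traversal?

Level-order visits nodes level by level from the root, left to right within each level.
Level 0: mint
Level 1: moss, fig
Level 2: bay, rose, rye
Level 3: hop, lime, reed, fir
Full level-order sequence: mint, moss, fig, bay, rose, rye, hop, lime, reed, fir.

moss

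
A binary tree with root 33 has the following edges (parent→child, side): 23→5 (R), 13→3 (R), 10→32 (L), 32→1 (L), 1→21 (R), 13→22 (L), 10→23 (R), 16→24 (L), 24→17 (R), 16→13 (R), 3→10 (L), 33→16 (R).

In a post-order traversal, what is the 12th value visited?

Post-order visits the left subtree, then the right subtree, then the node.
At 33: no left child.
At 33: go right to 16.
  At 16: go left to 24.
    At 24: no left child.
    At 24: go right to 17.
      17 is a leaf — visit 17.
    Visit 24.
  At 16: go right to 13.
    At 13: go left to 22.
      22 is a leaf — visit 22.
    At 13: go right to 3.
      At 3: go left to 10.
        At 10: go left to 32.
          At 32: go left to 1.
            At 1: no left child.
            At 1: go right to 21.
              21 is a leaf — visit 21.
            Visit 1.
          At 32: no right child.
          Visit 32.
        At 10: go right to 23.
          At 23: no left child.
          At 23: go right to 5.
            5 is a leaf — visit 5.
          Visit 23.
        Visit 10.
      At 3: no right child.
      Visit 3.
    Visit 13.
  Visit 16.
Visit 33.
Full post-order sequence: 17, 24, 22, 21, 1, 32, 5, 23, 10, 3, 13, 16, 33.

16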